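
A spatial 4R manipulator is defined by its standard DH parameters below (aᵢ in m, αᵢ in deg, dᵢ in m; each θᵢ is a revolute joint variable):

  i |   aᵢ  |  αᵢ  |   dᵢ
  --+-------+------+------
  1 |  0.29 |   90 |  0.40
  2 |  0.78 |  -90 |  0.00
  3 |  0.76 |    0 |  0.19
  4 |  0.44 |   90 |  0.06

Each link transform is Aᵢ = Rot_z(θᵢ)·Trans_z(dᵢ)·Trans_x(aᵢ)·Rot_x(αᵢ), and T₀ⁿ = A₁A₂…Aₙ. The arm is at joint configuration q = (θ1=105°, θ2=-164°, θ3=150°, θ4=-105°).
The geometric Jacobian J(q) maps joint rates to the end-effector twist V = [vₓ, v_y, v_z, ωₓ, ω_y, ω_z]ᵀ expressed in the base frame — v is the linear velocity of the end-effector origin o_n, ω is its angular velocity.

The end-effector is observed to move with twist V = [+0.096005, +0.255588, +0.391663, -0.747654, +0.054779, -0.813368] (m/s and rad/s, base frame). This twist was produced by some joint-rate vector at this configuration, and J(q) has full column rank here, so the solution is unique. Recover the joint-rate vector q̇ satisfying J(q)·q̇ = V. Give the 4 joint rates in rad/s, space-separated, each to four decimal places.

0.0460 -0.7080 0.6600 0.2340

o_n = [-0.6528, -0.2342, 0.0403]
J₁: ẑ×o_n = [0.2342, -0.6528, 0.0000], ω = ẑ
J2: z=[0.9659, 0.2588, 0.0000] o=[-0.0751, 0.2801, 0.4000] → [-0.0931, 0.3474, -0.3473, 0.9659, 0.2588, 0.0000]
J3: z=[-0.0713, 0.2662, -0.9613] o=[0.1190, -0.4441, 0.1850] → [0.1633, 0.7315, 0.1905, -0.0713, 0.2662, -0.9613]
J4: z=[-0.0713, 0.2662, -0.9613] o=[-0.4254, 0.1192, 0.1838] → [-0.3779, 0.2084, 0.0858, -0.0713, 0.2662, -0.9613]
q̇ = J⁺·V = [0.0460, -0.7080, 0.6600, 0.2340]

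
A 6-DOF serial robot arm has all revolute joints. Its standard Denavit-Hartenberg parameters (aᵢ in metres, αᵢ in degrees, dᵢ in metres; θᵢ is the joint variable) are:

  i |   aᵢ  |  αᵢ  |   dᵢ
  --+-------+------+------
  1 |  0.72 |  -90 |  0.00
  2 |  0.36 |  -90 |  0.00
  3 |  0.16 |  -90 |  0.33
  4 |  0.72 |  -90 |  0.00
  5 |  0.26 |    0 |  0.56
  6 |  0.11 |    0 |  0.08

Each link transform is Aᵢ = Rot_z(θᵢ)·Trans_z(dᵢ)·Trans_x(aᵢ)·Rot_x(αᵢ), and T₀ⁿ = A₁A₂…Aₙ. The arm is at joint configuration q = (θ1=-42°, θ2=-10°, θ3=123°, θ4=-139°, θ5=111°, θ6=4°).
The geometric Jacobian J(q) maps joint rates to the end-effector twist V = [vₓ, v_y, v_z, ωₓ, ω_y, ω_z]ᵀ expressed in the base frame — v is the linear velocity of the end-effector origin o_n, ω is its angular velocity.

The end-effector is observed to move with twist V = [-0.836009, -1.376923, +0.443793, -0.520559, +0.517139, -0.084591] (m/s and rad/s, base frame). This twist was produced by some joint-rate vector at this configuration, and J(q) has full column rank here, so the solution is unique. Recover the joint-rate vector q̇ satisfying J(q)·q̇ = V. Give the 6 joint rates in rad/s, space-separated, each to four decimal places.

-0.6830 -0.7110 -0.3830 0.9250 -0.0680 -0.3740

o_n = [0.9018, -1.2231, -1.0767]
J₁: ẑ×o_n = [1.2231, 0.9018, -0.0000], ω = ẑ
J2: z=[0.6691, 0.7431, 0.0000] o=[0.5351, -0.4818, 0.0000] → [-0.8001, 0.7204, -0.7685, 0.6691, 0.7431, 0.0000]
J3: z=[0.1290, -0.1162, -0.9848] o=[0.7985, -0.7190, 0.0625] → [-0.3640, 0.0453, -0.0530, 0.1290, -0.1162, -0.9848]
J4: z=[-0.2494, 0.9574, -0.1456] o=[0.6876, -0.7996, -0.2776] → [-0.8267, -0.2304, -0.0995, -0.2494, 0.9574, -0.1456]
J5: z=[-0.5323, -0.2611, -0.8053] o=[1.2700, -0.7109, -0.6914] → [-0.3119, 0.0915, 0.1765, -0.5323, -0.2611, -0.8053]
J6: z=[-0.5323, -0.2611, -0.8053] o=[0.9571, -1.1010, -1.0535] → [-0.0922, 0.0322, 0.0505, -0.5323, -0.2611, -0.8053]
q̇ = J⁺·V = [-0.6830, -0.7110, -0.3830, 0.9250, -0.0680, -0.3740]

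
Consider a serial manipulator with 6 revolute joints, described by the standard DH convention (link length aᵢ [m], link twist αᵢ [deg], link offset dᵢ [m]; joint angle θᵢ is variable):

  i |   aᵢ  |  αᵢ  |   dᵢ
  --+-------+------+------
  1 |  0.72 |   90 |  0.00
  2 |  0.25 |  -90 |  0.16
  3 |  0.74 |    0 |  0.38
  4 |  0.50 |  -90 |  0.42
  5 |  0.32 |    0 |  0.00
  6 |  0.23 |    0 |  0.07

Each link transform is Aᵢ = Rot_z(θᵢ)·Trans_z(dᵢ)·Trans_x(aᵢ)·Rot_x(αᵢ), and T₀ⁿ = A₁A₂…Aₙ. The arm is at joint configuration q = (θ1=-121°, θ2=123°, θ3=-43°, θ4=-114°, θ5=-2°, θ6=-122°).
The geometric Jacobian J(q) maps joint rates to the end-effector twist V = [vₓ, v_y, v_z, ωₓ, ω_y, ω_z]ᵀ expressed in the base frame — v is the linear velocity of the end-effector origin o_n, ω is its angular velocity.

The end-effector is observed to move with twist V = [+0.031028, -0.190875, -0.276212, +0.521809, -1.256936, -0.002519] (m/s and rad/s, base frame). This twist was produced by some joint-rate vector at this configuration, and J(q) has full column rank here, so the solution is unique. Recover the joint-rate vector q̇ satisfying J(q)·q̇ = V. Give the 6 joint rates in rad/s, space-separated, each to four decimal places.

-0.0040 -0.0600 -0.6940 0.0150 -0.5590 -0.5650

o_n = [-0.7434, 0.7028, -0.3927]
J₁: ẑ×o_n = [-0.7028, -0.7434, 0.0000], ω = ẑ
J2: z=[-0.8572, 0.5150, 0.0000] o=[-0.3708, -0.6172, 0.0000] → [-0.2023, -0.3367, -0.9395, -0.8572, 0.5150, 0.0000]
J3: z=[0.4319, 0.7189, -0.5446] o=[-0.4378, -0.4180, 0.2097] → [0.1774, 0.4266, 0.7038, 0.4319, 0.7189, -0.5446]
J4: z=[0.4319, 0.7189, -0.5446] o=[-0.5545, 0.3677, 0.4566] → [-0.4281, 0.4698, 0.2805, 0.4319, 0.7189, -0.5446]
J5: z=[-0.6794, 0.6565, 0.3277] o=[-0.6696, 0.5554, -0.1582] → [-0.2023, -0.1836, -0.0517, -0.6794, 0.6565, 0.3277]
J6: z=[-0.6794, 0.6565, 0.3277] o=[-0.8545, 0.4904, -0.4111] → [-0.0575, 0.0489, -0.2173, -0.6794, 0.6565, 0.3277]
q̇ = J⁺·V = [-0.0040, -0.0600, -0.6940, 0.0150, -0.5590, -0.5650]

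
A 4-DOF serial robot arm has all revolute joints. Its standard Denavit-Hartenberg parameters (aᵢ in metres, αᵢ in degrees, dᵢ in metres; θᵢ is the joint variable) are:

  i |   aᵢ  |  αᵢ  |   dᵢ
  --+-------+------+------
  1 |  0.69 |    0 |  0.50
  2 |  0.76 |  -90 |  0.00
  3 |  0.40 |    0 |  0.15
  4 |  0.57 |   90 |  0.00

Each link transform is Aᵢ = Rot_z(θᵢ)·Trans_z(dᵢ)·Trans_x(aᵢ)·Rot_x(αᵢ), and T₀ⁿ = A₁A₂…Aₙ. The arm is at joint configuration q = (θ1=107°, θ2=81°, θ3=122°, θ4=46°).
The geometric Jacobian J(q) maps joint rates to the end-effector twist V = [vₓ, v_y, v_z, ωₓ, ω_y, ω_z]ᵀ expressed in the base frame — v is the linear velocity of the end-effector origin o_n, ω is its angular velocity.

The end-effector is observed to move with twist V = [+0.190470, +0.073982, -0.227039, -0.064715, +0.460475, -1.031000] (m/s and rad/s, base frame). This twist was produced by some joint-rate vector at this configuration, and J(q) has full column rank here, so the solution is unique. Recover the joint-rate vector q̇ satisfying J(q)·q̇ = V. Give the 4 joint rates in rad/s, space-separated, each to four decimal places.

o_n = [-0.1714, 0.5126, 0.0423]
J₁: ẑ×o_n = [-0.5126, -0.1714, 0.0000], ω = ẑ
J2: z=[0.0000, 0.0000, 1.0000] o=[-0.2017, 0.6599, 0.5000] → [0.1472, 0.0303, -0.0000, 0.0000, 0.0000, 1.0000]
J3: z=[0.1392, -0.9903, 0.0000] o=[-0.9543, 0.5541, 0.5000] → [0.4533, 0.0637, 0.7695, 0.1392, -0.9903, 0.0000]
J4: z=[0.1392, -0.9903, 0.0000] o=[-0.7236, 0.4350, 0.1608] → [0.1174, 0.0165, 0.5575, 0.1392, -0.9903, 0.0000]
q̇ = J⁺·V = [-0.5240, -0.5070, 0.1520, -0.6170]

-0.5240 -0.5070 0.1520 -0.6170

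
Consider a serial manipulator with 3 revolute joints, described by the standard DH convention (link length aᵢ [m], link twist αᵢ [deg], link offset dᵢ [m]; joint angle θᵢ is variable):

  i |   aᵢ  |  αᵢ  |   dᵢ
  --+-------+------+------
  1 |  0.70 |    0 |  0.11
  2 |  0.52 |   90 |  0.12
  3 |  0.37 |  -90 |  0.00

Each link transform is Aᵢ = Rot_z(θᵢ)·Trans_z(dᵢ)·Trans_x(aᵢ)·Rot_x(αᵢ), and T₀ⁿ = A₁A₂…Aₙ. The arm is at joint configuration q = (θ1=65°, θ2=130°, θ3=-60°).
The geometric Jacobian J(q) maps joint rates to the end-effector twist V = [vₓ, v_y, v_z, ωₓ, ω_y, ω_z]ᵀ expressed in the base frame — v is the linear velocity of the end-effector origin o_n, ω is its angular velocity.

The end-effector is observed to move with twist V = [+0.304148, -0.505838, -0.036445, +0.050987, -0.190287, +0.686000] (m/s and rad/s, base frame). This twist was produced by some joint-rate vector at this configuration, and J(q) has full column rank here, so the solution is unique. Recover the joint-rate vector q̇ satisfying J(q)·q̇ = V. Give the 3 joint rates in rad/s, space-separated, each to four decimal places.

o_n = [-0.3851, 0.4519, -0.0904]
J₁: ẑ×o_n = [-0.4519, -0.3851, 0.0000], ω = ẑ
J2: z=[0.0000, 0.0000, 1.0000] o=[0.2958, 0.6344, 0.1100] → [0.1825, -0.6810, 0.0000, 0.0000, 0.0000, 1.0000]
J3: z=[-0.2588, 0.9659, 0.0000] o=[-0.2064, 0.4998, 0.2300] → [-0.3095, -0.0829, 0.1850, -0.2588, 0.9659, 0.0000]
q̇ = J⁺·V = [-0.1860, 0.8720, -0.1970]

-0.1860 0.8720 -0.1970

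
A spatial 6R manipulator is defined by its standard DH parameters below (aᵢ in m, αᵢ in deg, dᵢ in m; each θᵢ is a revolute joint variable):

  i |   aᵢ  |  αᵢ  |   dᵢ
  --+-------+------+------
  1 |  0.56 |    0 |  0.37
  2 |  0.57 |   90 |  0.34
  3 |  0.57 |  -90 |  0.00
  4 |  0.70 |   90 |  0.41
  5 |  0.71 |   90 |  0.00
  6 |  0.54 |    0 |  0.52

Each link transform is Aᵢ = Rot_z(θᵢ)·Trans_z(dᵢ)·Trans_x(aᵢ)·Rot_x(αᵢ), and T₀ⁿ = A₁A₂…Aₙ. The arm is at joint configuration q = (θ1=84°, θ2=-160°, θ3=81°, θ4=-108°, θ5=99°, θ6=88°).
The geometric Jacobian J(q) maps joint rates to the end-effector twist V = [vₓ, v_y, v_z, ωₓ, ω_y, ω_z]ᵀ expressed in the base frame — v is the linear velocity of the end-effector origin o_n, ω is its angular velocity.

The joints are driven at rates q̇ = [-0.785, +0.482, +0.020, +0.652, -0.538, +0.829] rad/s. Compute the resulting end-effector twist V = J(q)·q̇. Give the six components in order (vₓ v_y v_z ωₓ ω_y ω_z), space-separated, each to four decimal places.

o_n = [-0.9566, 0.9949, 0.6199]
J₁: ẑ×o_n = [-0.9949, -0.9566, 0.0000], ω = ẑ
J2: z=[0.0000, 0.0000, 1.0000] o=[0.0585, 0.5569, 0.3700] → [-0.4380, -1.0151, 0.0000, 0.0000, 0.0000, 1.0000]
J3: z=[-0.9703, -0.2419, 0.0000] o=[0.1964, 0.0039, 0.7100] → [0.0218, -0.0874, -1.2406, -0.9703, -0.2419, 0.0000]
J4: z=[-0.2389, 0.9583, 0.1564] o=[0.2180, -0.0827, 1.2730] → [-0.7944, -0.3398, 0.8682, -0.2389, 0.9583, 0.1564]
J5: z=[0.2638, 0.2191, -0.9393] o=[-0.5341, 0.1820, 1.1235] → [0.6533, 0.5297, 0.3071, 0.2638, 0.2191, -0.9393]
J6: z=[-0.9604, -0.0310, -0.2770] o=[-0.5979, 0.8744, 1.2671] → [0.0534, -0.5222, -0.1269, -0.9604, -0.0310, -0.2770]
V = J·q̇ = [-0.2548, -0.6795, 0.2709, -1.1133, 0.4764, 0.0747]

-0.2548 -0.6795 0.2709 -1.1133 0.4764 0.0747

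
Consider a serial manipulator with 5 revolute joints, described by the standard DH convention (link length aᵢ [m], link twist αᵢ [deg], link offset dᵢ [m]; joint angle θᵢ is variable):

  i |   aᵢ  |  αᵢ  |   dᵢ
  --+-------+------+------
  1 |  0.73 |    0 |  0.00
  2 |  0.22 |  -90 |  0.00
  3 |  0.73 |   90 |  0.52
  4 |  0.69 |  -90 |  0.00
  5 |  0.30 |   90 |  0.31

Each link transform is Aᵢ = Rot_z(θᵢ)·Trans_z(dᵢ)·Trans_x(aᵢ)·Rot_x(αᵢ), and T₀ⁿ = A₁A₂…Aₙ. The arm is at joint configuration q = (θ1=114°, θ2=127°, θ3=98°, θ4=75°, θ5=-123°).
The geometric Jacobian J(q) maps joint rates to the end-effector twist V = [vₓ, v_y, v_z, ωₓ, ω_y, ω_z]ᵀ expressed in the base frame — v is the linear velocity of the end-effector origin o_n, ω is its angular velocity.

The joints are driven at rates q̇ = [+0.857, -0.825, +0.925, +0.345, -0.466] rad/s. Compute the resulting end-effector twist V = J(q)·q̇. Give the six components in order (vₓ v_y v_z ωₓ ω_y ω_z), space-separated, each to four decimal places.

o_n = [0.4837, -0.2120, -0.5964]
J₁: ẑ×o_n = [0.2120, 0.4837, -0.0000], ω = ẑ
J2: z=[0.0000, 0.0000, 1.0000] o=[-0.2969, 0.6669, 0.0000] → [0.8789, 0.7807, -0.0000, 0.0000, 0.0000, 1.0000]
J3: z=[0.8746, -0.4848, 0.0000] o=[-0.4036, 0.4745, 0.0000] → [0.2891, 0.5216, -0.1703, 0.8746, -0.4848, 0.0000]
J4: z=[-0.4801, -0.8661, -0.1392] o=[0.1005, 0.3112, -0.7229] → [-0.1824, 0.0074, 0.5832, -0.4801, -0.8661, -0.1392]
J5: z=[0.1612, -0.2431, 0.9565] o=[0.6955, 0.0098, -0.8997] → [0.1385, -0.2514, -0.0872, 0.1612, -0.2431, 0.9565]
V = J·q̇ = [-0.4034, 0.3727, 0.0843, 0.5683, -0.6340, -0.4618]

-0.4034 0.3727 0.0843 0.5683 -0.6340 -0.4618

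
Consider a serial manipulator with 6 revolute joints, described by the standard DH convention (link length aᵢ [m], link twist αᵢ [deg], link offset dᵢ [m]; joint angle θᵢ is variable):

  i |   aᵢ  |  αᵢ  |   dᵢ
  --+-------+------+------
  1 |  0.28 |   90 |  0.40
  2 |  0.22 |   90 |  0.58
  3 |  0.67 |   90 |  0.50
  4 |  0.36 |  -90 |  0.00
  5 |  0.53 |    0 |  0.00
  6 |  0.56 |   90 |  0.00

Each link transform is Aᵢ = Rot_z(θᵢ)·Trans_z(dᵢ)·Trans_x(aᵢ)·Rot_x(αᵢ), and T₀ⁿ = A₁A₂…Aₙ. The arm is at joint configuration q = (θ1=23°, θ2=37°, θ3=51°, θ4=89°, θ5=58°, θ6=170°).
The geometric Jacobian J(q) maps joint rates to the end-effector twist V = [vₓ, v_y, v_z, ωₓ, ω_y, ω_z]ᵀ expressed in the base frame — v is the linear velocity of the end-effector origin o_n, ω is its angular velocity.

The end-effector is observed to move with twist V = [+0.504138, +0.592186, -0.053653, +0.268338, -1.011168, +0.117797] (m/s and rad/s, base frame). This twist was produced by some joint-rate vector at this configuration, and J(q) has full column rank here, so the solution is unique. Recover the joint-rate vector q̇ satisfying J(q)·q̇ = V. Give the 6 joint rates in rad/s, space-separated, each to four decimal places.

o_n = [1.5766, -0.5532, 0.1605]
J₁: ẑ×o_n = [0.5532, 1.5766, -0.0000], ω = ẑ
J2: z=[0.3907, -0.9205, 0.0000] o=[0.2577, 0.1094, 0.4000] → [0.2205, 0.0936, 0.9552, 0.3907, -0.9205, 0.0000]
J3: z=[0.5540, 0.2351, -0.7986] o=[0.6461, -0.3558, 0.5324] → [-0.2451, -0.5371, -0.3281, 0.5540, 0.2351, -0.7986]
J4: z=[0.3254, 0.8218, 0.4677] o=[1.4365, -0.5860, 0.3868] → [-0.2013, 0.1392, -0.1045, 0.3254, 0.8218, 0.4677]
J5: z=[-0.7565, 0.5230, -0.3926] o=[1.6407, -0.5046, 0.1017] → [0.0117, 0.0696, 0.0703, -0.7565, 0.5230, -0.3926]
J6: z=[-0.7565, 0.5230, -0.3926] o=[1.6538, -0.8105, -0.3309] → [0.3580, 0.4020, -0.1543, -0.7565, 0.5230, -0.3926]
q̇ = J⁺·V = [0.4850, 0.0340, 0.2140, -0.8940, -0.8750, 0.3100]

0.4850 0.0340 0.2140 -0.8940 -0.8750 0.3100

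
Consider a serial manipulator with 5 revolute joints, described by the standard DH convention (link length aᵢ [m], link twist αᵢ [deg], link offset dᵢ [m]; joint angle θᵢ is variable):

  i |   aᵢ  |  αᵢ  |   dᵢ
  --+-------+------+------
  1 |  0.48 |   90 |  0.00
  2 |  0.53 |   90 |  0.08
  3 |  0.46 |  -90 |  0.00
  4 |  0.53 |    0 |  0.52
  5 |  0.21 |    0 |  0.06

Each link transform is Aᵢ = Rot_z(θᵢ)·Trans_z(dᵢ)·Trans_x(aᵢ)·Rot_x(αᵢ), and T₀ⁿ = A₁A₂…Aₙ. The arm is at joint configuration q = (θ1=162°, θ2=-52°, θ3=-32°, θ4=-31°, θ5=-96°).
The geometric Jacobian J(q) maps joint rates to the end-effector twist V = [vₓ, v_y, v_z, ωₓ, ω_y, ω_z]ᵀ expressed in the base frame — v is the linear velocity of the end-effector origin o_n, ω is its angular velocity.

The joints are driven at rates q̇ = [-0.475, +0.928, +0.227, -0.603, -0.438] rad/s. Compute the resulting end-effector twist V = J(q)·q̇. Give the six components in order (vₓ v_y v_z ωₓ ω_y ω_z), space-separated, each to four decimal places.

-0.6523 1.1630 0.6902 0.5071 -0.1173 -0.1801

o_n = [-0.9601, 0.4742, -1.4577]
J₁: ẑ×o_n = [-0.4742, -0.9601, 0.0000], ω = ẑ
J2: z=[0.3090, 0.9511, 0.0000] o=[-0.4565, 0.1483, 0.0000] → [-1.3864, 0.4505, 0.5796, 0.3090, 0.9511, 0.0000]
J3: z=[0.7494, -0.2435, -0.6157] o=[-0.7421, 0.3252, -0.4176] → [0.3450, 0.9137, 0.0586, 0.7494, -0.2435, -0.6157]
J4: z=[-0.0482, 0.9074, -0.4176] o=[-1.0459, 0.1676, -0.7251] → [-0.5367, -0.0711, -0.0926, -0.0482, 0.9074, -0.4176]
J5: z=[-0.0482, 0.9074, -0.4176] o=[-1.1663, 0.4173, -1.4138] → [-0.0160, -0.0882, -0.1899, -0.0482, 0.9074, -0.4176]
V = J·q̇ = [-0.6523, 1.1630, 0.6902, 0.5071, -0.1173, -0.1801]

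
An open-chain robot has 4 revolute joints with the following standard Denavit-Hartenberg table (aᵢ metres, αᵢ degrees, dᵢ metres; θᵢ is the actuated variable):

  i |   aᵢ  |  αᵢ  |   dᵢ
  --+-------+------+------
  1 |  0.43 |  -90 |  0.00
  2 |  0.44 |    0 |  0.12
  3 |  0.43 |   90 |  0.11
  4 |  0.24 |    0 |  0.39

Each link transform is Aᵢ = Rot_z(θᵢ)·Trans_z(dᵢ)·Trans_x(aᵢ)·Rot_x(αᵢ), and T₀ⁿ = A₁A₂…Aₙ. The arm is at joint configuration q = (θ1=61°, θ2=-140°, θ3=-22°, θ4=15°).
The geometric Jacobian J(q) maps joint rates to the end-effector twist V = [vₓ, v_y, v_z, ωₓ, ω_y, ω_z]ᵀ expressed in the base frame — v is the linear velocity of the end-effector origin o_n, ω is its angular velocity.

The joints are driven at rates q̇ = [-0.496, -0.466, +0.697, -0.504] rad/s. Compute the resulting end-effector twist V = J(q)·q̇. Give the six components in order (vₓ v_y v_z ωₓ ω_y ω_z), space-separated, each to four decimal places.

-0.2096 0.0531 0.0258 -0.1265 0.2482 -0.0167

o_n = [-0.5740, -0.4330, 0.1164]
J₁: ẑ×o_n = [0.4330, -0.5740, 0.0000], ω = ẑ
J2: z=[-0.8746, 0.4848, 0.0000] o=[0.2085, 0.3761, 0.0000] → [0.0564, 0.1018, 1.0870, -0.8746, 0.4848, 0.0000]
J3: z=[-0.8746, 0.4848, 0.0000] o=[-0.0599, 0.1395, 0.2828] → [-0.0807, -0.1455, 0.7499, -0.8746, 0.4848, 0.0000]
J4: z=[-0.1498, -0.2703, -0.9511] o=[-0.3544, -0.1649, 0.4157] → [-0.1741, 0.1641, -0.0192, -0.1498, -0.2703, -0.9511]
V = J·q̇ = [-0.2096, 0.0531, 0.0258, -0.1265, 0.2482, -0.0167]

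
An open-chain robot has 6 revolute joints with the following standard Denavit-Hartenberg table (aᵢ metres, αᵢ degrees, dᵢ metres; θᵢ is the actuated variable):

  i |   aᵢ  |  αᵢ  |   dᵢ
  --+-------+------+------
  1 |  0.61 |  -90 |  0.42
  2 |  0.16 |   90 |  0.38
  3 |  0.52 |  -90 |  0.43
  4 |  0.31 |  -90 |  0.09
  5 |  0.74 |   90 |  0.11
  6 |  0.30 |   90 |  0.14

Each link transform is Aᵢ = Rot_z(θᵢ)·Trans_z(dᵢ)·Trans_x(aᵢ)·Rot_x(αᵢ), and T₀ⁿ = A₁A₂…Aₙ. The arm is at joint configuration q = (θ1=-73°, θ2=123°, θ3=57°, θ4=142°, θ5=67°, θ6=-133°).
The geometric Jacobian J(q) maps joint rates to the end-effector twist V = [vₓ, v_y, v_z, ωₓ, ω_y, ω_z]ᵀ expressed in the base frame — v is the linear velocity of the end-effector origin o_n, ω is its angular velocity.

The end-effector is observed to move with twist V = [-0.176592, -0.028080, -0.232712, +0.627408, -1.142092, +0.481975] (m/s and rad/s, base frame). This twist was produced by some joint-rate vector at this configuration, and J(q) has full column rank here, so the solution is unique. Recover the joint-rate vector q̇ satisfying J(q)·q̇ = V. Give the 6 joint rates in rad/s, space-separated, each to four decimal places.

-0.4170 0.4540 0.7830 0.7430 0.4230 0.9460

o_n = [0.3298, -0.2075, 0.0360]
J₁: ẑ×o_n = [0.2075, 0.3298, -0.0000], ω = ẑ
J2: z=[0.9563, 0.2924, 0.0000] o=[0.1783, -0.5833, 0.4200] → [-0.1123, 0.3672, 0.3152, 0.9563, 0.2924, 0.0000]
J3: z=[0.2452, -0.8020, -0.5446] o=[0.5163, -0.3889, 0.2858] → [0.2992, 0.1628, -0.1051, 0.2452, -0.8020, -0.5446]
J4: z=[0.6544, -0.2776, 0.7034] o=[0.9937, -0.4588, -0.1859] → [-0.2384, -0.6122, -0.0198, 0.6544, -0.2776, 0.7034]
J5: z=[-0.2472, -0.9576, -0.1480] o=[0.8310, -0.4599, 0.0929] → [0.0919, 0.0601, -0.5424, -0.2472, -0.9576, -0.1480]
J6: z=[-0.4021, -0.0376, 0.9148] o=[0.1515, -0.3539, -0.2014] → [-0.1429, 0.2586, -0.0522, -0.4021, -0.0376, 0.9148]
q̇ = J⁺·V = [-0.4170, 0.4540, 0.7830, 0.7430, 0.4230, 0.9460]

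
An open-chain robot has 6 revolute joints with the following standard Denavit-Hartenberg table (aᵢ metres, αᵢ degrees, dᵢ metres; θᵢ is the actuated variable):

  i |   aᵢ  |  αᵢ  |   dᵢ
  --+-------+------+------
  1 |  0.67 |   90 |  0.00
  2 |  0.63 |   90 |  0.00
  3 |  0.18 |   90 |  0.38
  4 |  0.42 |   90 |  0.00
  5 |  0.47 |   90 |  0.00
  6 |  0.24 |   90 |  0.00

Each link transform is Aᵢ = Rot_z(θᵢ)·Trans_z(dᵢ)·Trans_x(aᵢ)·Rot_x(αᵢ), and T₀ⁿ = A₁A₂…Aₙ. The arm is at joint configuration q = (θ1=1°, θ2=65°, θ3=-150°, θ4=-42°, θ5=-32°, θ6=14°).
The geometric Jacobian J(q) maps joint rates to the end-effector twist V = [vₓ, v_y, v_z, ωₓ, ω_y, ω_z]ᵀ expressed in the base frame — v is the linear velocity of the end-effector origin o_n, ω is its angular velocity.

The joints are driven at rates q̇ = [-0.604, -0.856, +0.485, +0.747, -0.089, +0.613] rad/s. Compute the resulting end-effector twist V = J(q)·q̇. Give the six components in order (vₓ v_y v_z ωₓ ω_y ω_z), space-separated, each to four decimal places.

1.0624 0.3059 0.0947 0.7050 0.5808 -0.8890

o_n = [0.3625, 0.7771, 0.1813]
J₁: ẑ×o_n = [-0.7771, 0.3625, 0.0000], ω = ẑ
J2: z=[0.0175, -0.9998, 0.0000] o=[0.6699, 0.0117, 0.0000] → [-0.1813, -0.0032, -0.2940, 0.0175, -0.9998, 0.0000]
J3: z=[0.9062, 0.0158, -0.4226] o=[0.9361, 0.0163, 0.5710] → [0.3154, 0.5955, 0.6985, 0.9062, 0.0158, -0.4226]
J4: z=[-0.1962, -0.8696, -0.4532] o=[1.2130, 0.1112, 0.2691] → [0.3781, 0.3682, -0.8702, -0.1962, -0.8696, -0.4532]
J5: z=[-0.4227, -0.3420, 0.8393] o=[0.8414, 0.2608, 0.1429] → [-0.4465, -0.3857, -0.3820, -0.4227, -0.3420, 0.8393]
J6: z=[0.6352, 0.5487, 0.5435] o=[0.5376, 0.6193, 0.1360] → [-0.0609, -0.1239, 0.1963, 0.6352, 0.5487, 0.5435]
V = J·q̇ = [1.0624, 0.3059, 0.0947, 0.7050, 0.5808, -0.8890]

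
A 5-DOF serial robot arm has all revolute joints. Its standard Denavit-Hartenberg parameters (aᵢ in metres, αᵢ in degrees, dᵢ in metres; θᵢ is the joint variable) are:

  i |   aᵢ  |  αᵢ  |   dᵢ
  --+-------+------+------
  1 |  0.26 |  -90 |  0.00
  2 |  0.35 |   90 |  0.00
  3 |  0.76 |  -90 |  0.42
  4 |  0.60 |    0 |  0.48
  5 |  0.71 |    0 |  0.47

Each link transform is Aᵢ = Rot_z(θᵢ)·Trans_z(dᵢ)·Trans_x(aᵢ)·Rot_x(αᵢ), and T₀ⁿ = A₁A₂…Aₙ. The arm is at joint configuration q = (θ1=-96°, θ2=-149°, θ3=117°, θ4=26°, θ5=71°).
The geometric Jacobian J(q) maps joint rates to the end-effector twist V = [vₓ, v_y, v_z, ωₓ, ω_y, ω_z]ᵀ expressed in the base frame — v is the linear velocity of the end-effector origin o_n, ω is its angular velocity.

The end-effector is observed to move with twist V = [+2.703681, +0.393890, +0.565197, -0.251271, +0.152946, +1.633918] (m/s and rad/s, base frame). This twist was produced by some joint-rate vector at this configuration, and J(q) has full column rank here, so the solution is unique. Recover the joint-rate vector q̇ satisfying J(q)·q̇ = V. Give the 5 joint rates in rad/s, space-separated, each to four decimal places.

0.5130 -0.6150 -0.8960 -0.7450 -0.0240

o_n = [0.4952, -1.4996, -0.0698]
J₁: ẑ×o_n = [1.4996, 0.4952, -0.0000], ω = ẑ
J2: z=[0.9945, -0.1045, 0.0000] o=[-0.0272, -0.2586, 0.0000] → [0.0073, 0.0694, -1.1796, 0.9945, -0.1045, 0.0000]
J3: z=[0.0538, 0.5122, -0.8572] o=[0.0042, 0.0398, 0.1803] → [-1.4476, -0.4075, -0.3344, 0.0538, 0.5122, -0.8572]
J4: z=[-0.5313, -0.7121, -0.4589] o=[0.6693, -0.1100, -0.3575] → [-0.8425, 0.2327, 0.6144, -0.5313, -0.7121, -0.4589]
J5: z=[-0.5313, -0.7121, -0.4589] o=[0.8561, -0.8455, -0.4784] → [-0.5911, 0.3827, 0.0906, -0.5313, -0.7121, -0.4589]
q̇ = J⁺·V = [0.5130, -0.6150, -0.8960, -0.7450, -0.0240]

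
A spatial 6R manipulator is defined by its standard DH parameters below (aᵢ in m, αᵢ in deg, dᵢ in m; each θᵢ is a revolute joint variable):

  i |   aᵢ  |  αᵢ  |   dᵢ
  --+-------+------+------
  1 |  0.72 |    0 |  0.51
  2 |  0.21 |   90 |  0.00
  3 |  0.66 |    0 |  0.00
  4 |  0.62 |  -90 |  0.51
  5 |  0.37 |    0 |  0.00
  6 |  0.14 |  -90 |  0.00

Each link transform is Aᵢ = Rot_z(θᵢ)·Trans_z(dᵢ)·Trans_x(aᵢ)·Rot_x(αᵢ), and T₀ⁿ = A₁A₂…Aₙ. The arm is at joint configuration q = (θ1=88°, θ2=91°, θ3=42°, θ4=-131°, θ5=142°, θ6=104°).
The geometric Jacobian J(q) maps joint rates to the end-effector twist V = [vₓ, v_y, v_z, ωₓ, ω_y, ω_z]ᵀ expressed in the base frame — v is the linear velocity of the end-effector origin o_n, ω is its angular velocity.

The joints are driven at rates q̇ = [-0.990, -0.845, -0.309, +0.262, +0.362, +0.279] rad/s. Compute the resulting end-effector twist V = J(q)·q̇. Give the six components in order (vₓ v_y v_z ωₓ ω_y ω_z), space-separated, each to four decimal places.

o_n = [-0.6728, 1.1419, 0.6802]
J₁: ẑ×o_n = [-1.1419, -0.6728, 0.0000], ω = ẑ
J2: z=[0.0000, 0.0000, 1.0000] o=[0.0251, 0.7196, 0.5100] → [-0.4223, -0.6979, 0.0000, 0.0000, 0.0000, 1.0000]
J3: z=[0.0175, 0.9998, 0.0000] o=[-0.1848, 0.7232, 0.5100] → [0.1701, -0.0030, 0.4952, 0.0175, 0.9998, 0.0000]
J4: z=[0.0175, 0.9998, 0.0000] o=[-0.6752, 0.7318, 0.9516] → [-0.2714, 0.0047, 0.0047, 0.0175, 0.9998, 0.0000]
J5: z=[-0.9997, 0.0174, 0.0175] o=[-0.6772, 1.2419, 0.3317] → [0.0078, 0.3484, 0.0999, -0.9997, 0.0174, 0.0175]
J6: z=[-0.9997, 0.0174, 0.0175] o=[-0.6760, 1.0140, 0.6232] → [-0.0012, 0.0570, -0.1279, -0.9997, 0.0174, 0.0175]
V = J·q̇ = [1.3662, 1.4000, -0.1513, -0.6416, -0.0358, -1.8238]

1.3662 1.4000 -0.1513 -0.6416 -0.0358 -1.8238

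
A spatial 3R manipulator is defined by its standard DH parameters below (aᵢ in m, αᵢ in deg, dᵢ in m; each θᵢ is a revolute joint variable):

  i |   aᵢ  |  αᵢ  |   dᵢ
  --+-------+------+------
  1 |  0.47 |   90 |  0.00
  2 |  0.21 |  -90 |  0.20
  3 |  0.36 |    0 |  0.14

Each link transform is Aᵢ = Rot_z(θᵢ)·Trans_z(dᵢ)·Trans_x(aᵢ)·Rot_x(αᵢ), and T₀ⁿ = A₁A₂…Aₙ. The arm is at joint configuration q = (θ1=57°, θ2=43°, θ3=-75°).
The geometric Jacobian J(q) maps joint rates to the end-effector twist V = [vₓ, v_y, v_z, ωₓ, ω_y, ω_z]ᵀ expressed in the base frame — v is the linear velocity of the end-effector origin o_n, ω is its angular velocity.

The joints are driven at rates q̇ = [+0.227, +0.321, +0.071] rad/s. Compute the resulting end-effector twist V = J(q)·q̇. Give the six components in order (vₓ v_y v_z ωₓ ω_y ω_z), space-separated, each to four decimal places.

-0.0956 0.1135 0.0574 0.2428 -0.2154 0.2789

o_n = [0.7841, 0.2017, 0.3092]
J₁: ẑ×o_n = [-0.2017, 0.7841, 0.0000], ω = ẑ
J2: z=[0.8387, -0.5446, 0.0000] o=[0.2560, 0.3942, 0.0000] → [-0.1684, -0.2593, 0.1262, 0.8387, -0.5446, 0.0000]
J3: z=[-0.3714, -0.5720, 0.7314] o=[0.5074, 0.4141, 0.1432] → [0.0604, 0.2640, 0.2372, -0.3714, -0.5720, 0.7314]
V = J·q̇ = [-0.0956, 0.1135, 0.0574, 0.2428, -0.2154, 0.2789]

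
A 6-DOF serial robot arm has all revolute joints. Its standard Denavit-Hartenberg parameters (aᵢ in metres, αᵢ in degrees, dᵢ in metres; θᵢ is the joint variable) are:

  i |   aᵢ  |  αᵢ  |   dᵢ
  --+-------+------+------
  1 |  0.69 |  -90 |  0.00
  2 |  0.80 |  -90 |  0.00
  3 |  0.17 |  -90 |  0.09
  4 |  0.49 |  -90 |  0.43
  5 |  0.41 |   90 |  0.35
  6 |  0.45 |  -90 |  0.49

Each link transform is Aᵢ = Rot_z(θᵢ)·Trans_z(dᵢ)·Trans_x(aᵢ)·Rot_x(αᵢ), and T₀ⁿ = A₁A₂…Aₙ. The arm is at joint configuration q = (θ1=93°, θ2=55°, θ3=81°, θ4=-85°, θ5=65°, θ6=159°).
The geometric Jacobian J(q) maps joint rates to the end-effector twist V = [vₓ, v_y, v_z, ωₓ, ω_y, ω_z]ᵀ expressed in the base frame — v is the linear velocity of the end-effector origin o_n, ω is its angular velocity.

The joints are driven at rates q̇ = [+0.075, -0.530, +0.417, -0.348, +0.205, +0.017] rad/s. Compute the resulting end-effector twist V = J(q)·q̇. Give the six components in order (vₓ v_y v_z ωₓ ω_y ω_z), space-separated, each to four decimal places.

o_n = [0.8480, 0.0995, -0.7873]
J₁: ẑ×o_n = [-0.0995, 0.8480, 0.0000], ω = ẑ
J2: z=[-0.9986, -0.0523, 0.0000] o=[-0.0361, 0.6891, 0.0000] → [0.0412, -0.7862, 0.6350, -0.9986, -0.0523, 0.0000]
J3: z=[0.0429, -0.8180, -0.5736] o=[-0.0601, 1.1473, -0.6553] → [-0.4931, -0.5153, 0.6980, 0.0429, -0.8180, -0.5736]
J4: z=[0.1859, -0.5576, 0.8091] o=[0.1106, 1.0977, -0.7287] → [0.8402, 0.6075, 0.2256, 0.1859, -0.5576, 0.8091]
J5: z=[0.9742, 0.2121, -0.0777] o=[0.2534, 0.4647, -0.6663] → [-0.0540, 0.0717, -0.4818, 0.9742, 0.2121, -0.0777]
J6: z=[0.1948, -0.9630, -0.1861] o=[0.5475, 0.6070, -1.0950] → [-0.3908, -0.1159, 0.1906, 0.1948, -0.9630, -0.1861]
V = J·q̇ = [-0.5450, 0.0667, -0.2195, 0.6855, -0.0923, -0.4648]

-0.5450 0.0667 -0.2195 0.6855 -0.0923 -0.4648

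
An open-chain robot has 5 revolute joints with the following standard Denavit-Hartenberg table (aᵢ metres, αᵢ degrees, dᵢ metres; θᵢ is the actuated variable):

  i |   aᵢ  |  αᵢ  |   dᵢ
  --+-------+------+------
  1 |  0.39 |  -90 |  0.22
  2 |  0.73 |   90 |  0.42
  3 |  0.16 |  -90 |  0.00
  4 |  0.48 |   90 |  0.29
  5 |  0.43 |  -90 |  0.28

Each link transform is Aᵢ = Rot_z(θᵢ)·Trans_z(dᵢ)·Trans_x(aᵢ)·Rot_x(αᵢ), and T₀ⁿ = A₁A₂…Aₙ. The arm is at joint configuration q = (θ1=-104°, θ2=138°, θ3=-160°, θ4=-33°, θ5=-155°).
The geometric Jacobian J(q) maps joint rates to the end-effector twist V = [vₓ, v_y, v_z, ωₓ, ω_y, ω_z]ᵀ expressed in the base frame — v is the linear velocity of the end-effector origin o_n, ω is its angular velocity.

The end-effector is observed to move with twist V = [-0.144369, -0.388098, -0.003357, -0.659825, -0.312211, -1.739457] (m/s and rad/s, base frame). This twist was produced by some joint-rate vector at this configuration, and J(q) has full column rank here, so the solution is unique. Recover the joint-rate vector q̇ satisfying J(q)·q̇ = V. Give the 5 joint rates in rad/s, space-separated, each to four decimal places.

-0.7210 -0.0970 0.8240 0.5550 0.2890

o_n = [0.2647, -0.1362, -0.4520]
J₁: ẑ×o_n = [0.1362, 0.2647, -0.0000], ω = ẑ
J2: z=[0.9703, -0.2419, 0.0000] o=[-0.0943, -0.3784, 0.2200] → [0.1626, 0.6520, 0.3219, 0.9703, -0.2419, 0.0000]
J3: z=[-0.1619, -0.6493, -0.7431] o=[0.4444, 0.0464, -0.2685] → [-0.0165, 0.1038, -0.0871, -0.1619, -0.6493, -0.7431]
J4: z=[-0.8503, 0.4740, -0.2289] o=[0.3643, -0.0488, -0.1679] → [-0.1547, -0.2188, 0.1215, -0.8503, 0.4740, -0.2289]
J5: z=[0.1370, -0.2205, -0.9657] o=[-0.1262, -0.3206, -0.1754] → [0.2390, -0.3396, 0.1115, 0.1370, -0.2205, -0.9657]
q̇ = J⁺·V = [-0.7210, -0.0970, 0.8240, 0.5550, 0.2890]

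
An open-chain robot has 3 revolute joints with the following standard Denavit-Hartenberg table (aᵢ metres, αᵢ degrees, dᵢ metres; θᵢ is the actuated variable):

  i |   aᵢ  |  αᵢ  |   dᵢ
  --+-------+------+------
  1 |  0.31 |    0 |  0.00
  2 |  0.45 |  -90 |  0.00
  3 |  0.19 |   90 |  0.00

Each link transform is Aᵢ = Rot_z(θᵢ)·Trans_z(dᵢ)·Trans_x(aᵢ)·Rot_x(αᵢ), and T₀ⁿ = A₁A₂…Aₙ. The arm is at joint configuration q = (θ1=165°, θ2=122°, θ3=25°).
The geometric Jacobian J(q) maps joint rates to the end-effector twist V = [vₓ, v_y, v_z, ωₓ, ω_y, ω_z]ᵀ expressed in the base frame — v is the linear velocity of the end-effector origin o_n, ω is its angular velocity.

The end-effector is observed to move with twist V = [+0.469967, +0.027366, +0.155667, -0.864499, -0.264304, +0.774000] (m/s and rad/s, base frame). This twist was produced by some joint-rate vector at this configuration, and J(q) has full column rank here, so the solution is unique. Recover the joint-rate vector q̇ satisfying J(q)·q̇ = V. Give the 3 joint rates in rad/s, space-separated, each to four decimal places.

0.1470 0.6270 -0.9040

o_n = [-0.1175, -0.5148, -0.0803]
J₁: ẑ×o_n = [0.5148, -0.1175, 0.0000], ω = ẑ
J2: z=[0.0000, 0.0000, 1.0000] o=[-0.2994, 0.0802, 0.0000] → [0.5950, 0.1819, -0.0000, 0.0000, 0.0000, 1.0000]
J3: z=[0.9563, 0.2924, 0.0000] o=[-0.1679, -0.3501, 0.0000] → [-0.0235, 0.0768, -0.1722, 0.9563, 0.2924, 0.0000]
q̇ = J⁺·V = [0.1470, 0.6270, -0.9040]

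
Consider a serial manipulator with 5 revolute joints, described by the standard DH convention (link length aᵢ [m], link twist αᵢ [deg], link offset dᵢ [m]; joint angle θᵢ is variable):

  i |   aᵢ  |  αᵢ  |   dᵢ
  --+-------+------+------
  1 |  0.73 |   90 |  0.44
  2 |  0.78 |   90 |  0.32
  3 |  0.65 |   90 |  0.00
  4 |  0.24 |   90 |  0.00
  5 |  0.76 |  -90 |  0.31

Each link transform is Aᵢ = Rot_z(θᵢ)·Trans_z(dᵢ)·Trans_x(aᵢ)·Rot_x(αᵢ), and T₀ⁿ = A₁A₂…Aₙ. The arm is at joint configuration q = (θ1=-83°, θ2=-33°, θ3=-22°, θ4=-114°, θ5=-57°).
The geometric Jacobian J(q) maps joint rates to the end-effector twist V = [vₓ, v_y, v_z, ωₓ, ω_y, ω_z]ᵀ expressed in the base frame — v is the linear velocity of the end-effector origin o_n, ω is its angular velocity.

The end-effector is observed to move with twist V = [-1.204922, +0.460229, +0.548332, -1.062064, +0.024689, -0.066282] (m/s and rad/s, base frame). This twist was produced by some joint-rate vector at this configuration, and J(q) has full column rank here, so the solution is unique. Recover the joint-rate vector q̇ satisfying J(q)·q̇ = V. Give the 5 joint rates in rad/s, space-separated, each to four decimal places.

-0.8360 0.2720 -0.9180 -0.5170 0.8760

o_n = [-0.6328, -2.0116, 0.2295]
J₁: ẑ×o_n = [2.0116, -0.6328, 0.0000], ω = ẑ
J2: z=[-0.9925, -0.1219, 0.0000] o=[0.0890, -0.7246, 0.4400] → [0.0257, -0.2089, 1.1895, -0.9925, -0.1219, 0.0000]
J3: z=[-0.0664, 0.5406, -0.8387] o=[-0.1489, -1.4128, 0.0152] → [-0.3863, 0.4200, 0.3013, -0.0664, 0.5406, -0.8387]
J4: z=[0.8820, 0.4248, 0.2040] o=[0.1543, -1.8848, -0.3131] → [0.2564, -0.6391, 0.2226, 0.8820, 0.4248, 0.2040]
J5: z=[-0.4532, 0.8832, 0.1202] o=[0.1234, -1.9325, -0.0799] → [0.2828, 0.0493, 0.7037, -0.4532, 0.8832, 0.1202]
q̇ = J⁺·V = [-0.8360, 0.2720, -0.9180, -0.5170, 0.8760]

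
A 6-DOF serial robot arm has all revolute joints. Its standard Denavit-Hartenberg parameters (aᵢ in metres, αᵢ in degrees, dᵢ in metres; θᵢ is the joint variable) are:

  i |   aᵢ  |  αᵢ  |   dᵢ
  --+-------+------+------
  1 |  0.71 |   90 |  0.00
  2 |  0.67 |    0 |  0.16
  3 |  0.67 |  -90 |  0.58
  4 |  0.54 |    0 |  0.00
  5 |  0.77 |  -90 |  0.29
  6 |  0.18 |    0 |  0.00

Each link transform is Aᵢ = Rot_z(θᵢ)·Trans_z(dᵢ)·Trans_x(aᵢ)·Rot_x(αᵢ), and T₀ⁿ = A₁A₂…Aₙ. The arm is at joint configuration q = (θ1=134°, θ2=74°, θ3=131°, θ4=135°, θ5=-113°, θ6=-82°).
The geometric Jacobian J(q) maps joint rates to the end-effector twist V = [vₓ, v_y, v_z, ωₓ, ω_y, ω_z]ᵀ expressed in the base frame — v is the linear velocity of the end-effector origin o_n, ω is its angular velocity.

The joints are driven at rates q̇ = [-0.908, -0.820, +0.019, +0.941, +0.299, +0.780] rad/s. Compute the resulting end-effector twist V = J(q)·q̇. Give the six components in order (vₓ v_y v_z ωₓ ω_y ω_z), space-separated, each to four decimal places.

o_n = [-0.0700, 0.1594, -0.2137]
J₁: ẑ×o_n = [-0.1594, -0.0700, 0.0000], ω = ẑ
J2: z=[0.7193, 0.6947, 0.0000] o=[-0.4932, 0.5107, 0.0000] → [-0.1484, 0.1537, -0.5467, 0.7193, 0.6947, 0.0000]
J3: z=[0.7193, 0.6947, 0.0000] o=[-0.5064, 0.7547, 0.6440] → [-0.5958, 0.6170, -0.7314, 0.7193, 0.6947, 0.0000]
J4: z=[-0.2936, 0.3040, -0.9063] o=[0.3326, 0.7208, 0.3609] → [-0.6835, 0.1963, 0.2872, -0.2936, 0.3040, -0.9063]
J5: z=[-0.2936, 0.3040, -0.9063] o=[-0.1824, 0.7045, 0.5223] → [-0.7178, -0.3179, 0.1259, -0.2936, 0.3040, -0.9063]
J6: z=[-0.9028, -0.3999, 0.1583] o=[-0.0256, 0.1269, -0.0423] → [0.0634, -0.1617, -0.0471, -0.9028, -0.3999, 0.1583]
V = J·q̇ = [-0.5533, -0.0872, 0.7055, -1.6444, -0.4913, -1.9083]

-0.5533 -0.0872 0.7055 -1.6444 -0.4913 -1.9083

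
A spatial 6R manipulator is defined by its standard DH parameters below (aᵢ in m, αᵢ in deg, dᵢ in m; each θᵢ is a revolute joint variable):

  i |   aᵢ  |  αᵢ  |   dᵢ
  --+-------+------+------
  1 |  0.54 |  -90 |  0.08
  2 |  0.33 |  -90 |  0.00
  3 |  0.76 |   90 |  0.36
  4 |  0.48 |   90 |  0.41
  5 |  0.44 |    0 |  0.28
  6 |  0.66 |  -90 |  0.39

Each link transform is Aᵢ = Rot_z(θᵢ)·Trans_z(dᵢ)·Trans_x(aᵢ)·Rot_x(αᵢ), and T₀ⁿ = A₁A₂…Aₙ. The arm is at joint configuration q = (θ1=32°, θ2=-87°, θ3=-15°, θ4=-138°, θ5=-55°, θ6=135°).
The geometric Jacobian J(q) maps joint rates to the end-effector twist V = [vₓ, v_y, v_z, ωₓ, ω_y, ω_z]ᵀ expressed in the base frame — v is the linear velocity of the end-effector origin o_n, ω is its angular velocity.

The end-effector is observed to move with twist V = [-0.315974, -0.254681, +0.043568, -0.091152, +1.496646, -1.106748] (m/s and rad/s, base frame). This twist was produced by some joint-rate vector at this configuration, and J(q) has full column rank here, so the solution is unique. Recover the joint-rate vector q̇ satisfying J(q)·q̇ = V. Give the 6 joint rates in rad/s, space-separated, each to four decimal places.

-0.5940 0.8080 0.3790 0.6150 0.7400 -0.2520

o_n = [0.3830, 0.9391, -0.0930]
J₁: ẑ×o_n = [-0.9391, 0.3830, 0.0000], ω = ẑ
J2: z=[-0.5299, 0.8480, 0.0000] o=[0.4579, 0.2862, 0.0800] → [-0.1467, -0.0917, -0.2825, -0.5299, 0.8480, 0.0000]
J3: z=[0.8469, 0.5292, -0.0523] o=[0.4726, 0.2953, 0.4095] → [-0.2322, 0.4303, 0.5927, 0.8469, 0.5292, -0.0523]
J4: z=[-0.5233, 0.8120, -0.2585] o=[0.7058, 0.6730, 1.1238] → [-0.9192, -0.5534, 0.1228, -0.5233, 0.8120, -0.2585]
J5: z=[0.6924, 0.2285, -0.6843] o=[0.2529, 0.7481, 0.6906] → [-0.0483, 0.4535, 0.1026, 0.6924, 0.2285, -0.6843]
J6: z=[0.6924, 0.2285, -0.6843] o=[0.5101, 0.3838, 0.4200] → [0.2628, 0.4422, 0.4135, 0.6924, 0.2285, -0.6843]
q̇ = J⁺·V = [-0.5940, 0.8080, 0.3790, 0.6150, 0.7400, -0.2520]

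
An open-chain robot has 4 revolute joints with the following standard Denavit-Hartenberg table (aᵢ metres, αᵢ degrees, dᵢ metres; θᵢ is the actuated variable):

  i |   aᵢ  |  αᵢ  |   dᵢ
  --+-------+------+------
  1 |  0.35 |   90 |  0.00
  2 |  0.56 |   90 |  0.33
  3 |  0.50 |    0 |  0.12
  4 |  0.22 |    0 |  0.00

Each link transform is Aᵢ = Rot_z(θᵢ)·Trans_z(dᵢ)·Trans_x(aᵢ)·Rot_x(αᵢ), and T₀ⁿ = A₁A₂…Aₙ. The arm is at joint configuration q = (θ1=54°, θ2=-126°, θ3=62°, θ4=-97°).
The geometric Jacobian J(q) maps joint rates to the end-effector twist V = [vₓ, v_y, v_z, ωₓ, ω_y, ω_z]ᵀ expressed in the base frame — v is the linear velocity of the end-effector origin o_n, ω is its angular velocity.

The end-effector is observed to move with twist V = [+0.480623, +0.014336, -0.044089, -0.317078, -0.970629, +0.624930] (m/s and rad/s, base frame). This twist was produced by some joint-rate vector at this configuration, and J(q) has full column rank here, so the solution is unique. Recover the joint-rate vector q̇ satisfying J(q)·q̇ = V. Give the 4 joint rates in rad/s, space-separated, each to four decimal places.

o_n = [0.3339, -0.6383, -0.7182]
J₁: ẑ×o_n = [0.6383, 0.3339, -0.0000], ω = ẑ
J2: z=[0.8090, -0.5878, 0.0000] o=[0.2057, 0.2832, 0.0000] → [0.4222, 0.5810, -0.6701, 0.8090, -0.5878, 0.0000]
J3: z=[-0.4755, -0.6545, 0.5878] o=[0.2792, -0.1771, -0.4530] → [0.4446, -0.0940, 0.2551, -0.4755, -0.6545, 0.5878]
J4: z=[-0.4755, -0.6545, 0.5878] o=[0.4982, -0.6268, -0.5724] → [0.1022, -0.1659, -0.1021, -0.4755, -0.6545, 0.5878]
q̇ = J⁺·V = [-0.0810, 0.3140, 0.8090, 0.3920]

-0.0810 0.3140 0.8090 0.3920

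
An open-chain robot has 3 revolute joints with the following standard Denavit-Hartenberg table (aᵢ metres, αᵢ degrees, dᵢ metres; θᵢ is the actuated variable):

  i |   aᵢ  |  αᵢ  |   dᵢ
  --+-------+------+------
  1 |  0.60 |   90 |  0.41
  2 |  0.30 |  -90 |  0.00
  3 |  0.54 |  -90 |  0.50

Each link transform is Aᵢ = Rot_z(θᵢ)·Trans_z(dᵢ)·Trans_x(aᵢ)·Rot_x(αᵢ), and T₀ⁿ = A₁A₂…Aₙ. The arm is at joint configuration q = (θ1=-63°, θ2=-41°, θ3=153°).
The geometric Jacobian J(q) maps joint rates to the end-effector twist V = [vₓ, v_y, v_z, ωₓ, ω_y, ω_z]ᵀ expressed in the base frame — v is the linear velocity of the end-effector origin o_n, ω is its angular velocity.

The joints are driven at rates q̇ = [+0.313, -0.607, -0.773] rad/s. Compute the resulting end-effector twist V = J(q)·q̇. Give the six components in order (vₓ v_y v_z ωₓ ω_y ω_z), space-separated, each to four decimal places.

0.7189 -0.0461 -0.2405 0.3106 0.7274 -0.2704

o_n = [0.5777, -0.5938, 0.9062]
J₁: ẑ×o_n = [0.5938, 0.5777, -0.0000], ω = ẑ
J2: z=[-0.8910, -0.4540, 0.0000] o=[0.2724, -0.5346, 0.4100] → [-0.2253, 0.4421, 0.1913, -0.8910, -0.4540, 0.0000]
J3: z=[0.2978, -0.5846, 0.7547] o=[0.3752, -0.7363, 0.2132] → [-0.5127, -0.0536, 0.1608, 0.2978, -0.5846, 0.7547]
V = J·q̇ = [0.7189, -0.0461, -0.2405, 0.3106, 0.7274, -0.2704]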